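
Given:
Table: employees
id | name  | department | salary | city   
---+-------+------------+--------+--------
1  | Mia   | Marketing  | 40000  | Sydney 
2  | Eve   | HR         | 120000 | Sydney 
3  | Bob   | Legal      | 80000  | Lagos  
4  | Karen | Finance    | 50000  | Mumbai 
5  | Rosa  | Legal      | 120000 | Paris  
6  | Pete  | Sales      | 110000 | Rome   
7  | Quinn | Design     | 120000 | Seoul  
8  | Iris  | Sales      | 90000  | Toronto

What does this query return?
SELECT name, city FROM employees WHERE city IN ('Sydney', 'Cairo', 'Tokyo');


Filtering: city IN ('Sydney', 'Cairo', 'Tokyo')
Matching: 2 rows

2 rows:
Mia, Sydney
Eve, Sydney


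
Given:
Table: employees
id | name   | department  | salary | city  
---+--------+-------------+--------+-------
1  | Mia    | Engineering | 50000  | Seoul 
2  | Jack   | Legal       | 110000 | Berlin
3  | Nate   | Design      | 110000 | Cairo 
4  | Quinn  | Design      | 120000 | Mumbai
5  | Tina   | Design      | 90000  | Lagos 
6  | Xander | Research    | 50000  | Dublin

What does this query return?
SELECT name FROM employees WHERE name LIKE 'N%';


LIKE 'N%' matches names starting with 'N'
Matching: 1

1 rows:
Nate


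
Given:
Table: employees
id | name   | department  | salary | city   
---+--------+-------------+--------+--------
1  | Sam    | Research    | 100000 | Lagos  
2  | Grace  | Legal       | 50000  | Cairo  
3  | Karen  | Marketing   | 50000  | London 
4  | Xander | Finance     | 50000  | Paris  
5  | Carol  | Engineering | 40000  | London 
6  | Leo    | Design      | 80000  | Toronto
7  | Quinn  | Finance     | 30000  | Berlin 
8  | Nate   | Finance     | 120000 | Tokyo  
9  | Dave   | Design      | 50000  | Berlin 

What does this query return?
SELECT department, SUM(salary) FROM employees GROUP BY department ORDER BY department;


Summing salary within each department:
  Design: 80000 + 50000 = 130000
  Engineering: 40000 = 40000
  Finance: 50000 + 30000 + 120000 = 200000
  Legal: 50000 = 50000
  Marketing: 50000 = 50000
  Research: 100000 = 100000


6 groups:
Design, 130000
Engineering, 40000
Finance, 200000
Legal, 50000
Marketing, 50000
Research, 100000


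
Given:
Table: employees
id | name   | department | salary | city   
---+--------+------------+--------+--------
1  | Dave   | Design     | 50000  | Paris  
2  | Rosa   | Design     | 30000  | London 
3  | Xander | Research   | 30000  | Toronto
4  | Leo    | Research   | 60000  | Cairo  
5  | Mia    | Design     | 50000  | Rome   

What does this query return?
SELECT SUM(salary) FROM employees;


SUM(salary) = 50000 + 30000 + 30000 + 60000 + 50000 = 220000

220000


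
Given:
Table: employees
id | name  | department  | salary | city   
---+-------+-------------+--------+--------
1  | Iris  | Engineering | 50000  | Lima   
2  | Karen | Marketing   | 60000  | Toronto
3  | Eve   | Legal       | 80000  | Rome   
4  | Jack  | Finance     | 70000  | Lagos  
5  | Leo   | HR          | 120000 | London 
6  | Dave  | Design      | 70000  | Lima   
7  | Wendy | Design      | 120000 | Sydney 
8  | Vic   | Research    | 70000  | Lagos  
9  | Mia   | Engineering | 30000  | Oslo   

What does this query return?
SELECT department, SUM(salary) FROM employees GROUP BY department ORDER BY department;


Summing salary within each department:
  Design: 70000 + 120000 = 190000
  Engineering: 50000 + 30000 = 80000
  Finance: 70000 = 70000
  HR: 120000 = 120000
  Legal: 80000 = 80000
  Marketing: 60000 = 60000
  Research: 70000 = 70000


7 groups:
Design, 190000
Engineering, 80000
Finance, 70000
HR, 120000
Legal, 80000
Marketing, 60000
Research, 70000


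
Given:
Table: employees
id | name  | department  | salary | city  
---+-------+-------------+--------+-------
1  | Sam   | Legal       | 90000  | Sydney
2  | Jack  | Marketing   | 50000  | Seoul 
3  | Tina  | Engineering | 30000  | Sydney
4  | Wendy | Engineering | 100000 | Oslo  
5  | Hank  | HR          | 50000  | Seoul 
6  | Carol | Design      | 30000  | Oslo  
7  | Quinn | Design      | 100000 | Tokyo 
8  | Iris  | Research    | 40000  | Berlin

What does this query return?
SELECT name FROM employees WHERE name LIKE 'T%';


LIKE 'T%' matches names starting with 'T'
Matching: 1

1 rows:
Tina


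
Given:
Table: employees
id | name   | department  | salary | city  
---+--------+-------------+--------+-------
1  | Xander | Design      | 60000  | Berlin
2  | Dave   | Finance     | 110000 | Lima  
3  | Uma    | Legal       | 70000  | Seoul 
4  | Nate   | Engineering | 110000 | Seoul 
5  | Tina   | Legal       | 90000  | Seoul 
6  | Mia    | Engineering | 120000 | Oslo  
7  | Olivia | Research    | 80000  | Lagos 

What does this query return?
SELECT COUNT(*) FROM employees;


COUNT(*) counts all rows

7


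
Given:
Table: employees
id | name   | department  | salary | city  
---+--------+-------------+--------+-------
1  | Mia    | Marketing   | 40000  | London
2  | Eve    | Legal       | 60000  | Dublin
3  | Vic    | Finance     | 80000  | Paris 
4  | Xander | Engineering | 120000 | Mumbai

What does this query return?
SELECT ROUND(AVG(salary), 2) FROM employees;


SUM(salary) = 300000
COUNT = 4
ROUND(AVG, 2) = ROUND(300000 / 4, 2) = 75000.0

75000.0


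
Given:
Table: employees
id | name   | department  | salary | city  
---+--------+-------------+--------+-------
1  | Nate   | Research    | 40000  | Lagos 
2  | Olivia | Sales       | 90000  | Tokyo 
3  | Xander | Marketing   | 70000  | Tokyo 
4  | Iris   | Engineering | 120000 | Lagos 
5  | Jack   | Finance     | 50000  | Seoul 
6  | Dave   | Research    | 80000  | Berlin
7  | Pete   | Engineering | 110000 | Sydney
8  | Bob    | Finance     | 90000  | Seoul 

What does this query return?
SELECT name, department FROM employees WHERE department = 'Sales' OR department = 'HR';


Filtering: department = 'Sales' OR 'HR'
Matching: 1 rows

1 rows:
Olivia, Sales


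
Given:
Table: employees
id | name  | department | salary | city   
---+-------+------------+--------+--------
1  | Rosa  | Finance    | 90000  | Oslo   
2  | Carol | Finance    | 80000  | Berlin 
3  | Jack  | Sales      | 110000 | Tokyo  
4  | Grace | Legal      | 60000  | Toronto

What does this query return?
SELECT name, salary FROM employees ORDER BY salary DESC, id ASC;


Sorting by salary DESC, then id ASC for ties

4 rows:
Jack, 110000
Rosa, 90000
Carol, 80000
Grace, 60000


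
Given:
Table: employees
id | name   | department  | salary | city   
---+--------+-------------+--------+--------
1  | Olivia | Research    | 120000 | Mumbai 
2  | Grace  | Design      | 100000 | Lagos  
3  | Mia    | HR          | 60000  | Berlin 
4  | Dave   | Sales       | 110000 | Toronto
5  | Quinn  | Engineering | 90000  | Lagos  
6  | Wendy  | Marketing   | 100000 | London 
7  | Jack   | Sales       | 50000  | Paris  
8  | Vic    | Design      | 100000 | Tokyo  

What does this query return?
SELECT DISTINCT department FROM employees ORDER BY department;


All 'department' values (row order): Research, Design, HR, Sales, Engineering, Marketing, Sales, Design
Removing duplicates leaves 6 unique value(s).

6 values:
Design
Engineering
HR
Marketing
Research
Sales


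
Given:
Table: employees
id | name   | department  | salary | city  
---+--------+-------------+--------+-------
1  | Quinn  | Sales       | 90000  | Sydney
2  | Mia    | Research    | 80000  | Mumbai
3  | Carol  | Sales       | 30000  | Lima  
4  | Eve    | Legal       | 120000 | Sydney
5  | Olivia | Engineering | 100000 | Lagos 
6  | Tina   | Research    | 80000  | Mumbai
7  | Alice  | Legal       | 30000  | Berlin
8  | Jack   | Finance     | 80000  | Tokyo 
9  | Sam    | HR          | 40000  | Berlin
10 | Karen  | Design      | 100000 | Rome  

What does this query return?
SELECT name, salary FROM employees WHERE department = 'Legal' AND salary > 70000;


Filtering: department = 'Legal' AND salary > 70000
Matching: 1 rows

1 rows:
Eve, 120000


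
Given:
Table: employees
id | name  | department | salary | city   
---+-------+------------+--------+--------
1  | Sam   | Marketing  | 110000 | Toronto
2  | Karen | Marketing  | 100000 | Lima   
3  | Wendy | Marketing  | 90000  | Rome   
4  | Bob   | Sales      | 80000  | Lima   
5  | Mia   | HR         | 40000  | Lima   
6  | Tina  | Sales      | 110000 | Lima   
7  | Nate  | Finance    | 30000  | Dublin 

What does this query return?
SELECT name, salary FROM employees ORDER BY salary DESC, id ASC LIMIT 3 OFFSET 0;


Sort by salary DESC (id ASC tiebreak), then skip 0 and take 3
Rows 1 through 3

3 rows:
Sam, 110000
Tina, 110000
Karen, 100000


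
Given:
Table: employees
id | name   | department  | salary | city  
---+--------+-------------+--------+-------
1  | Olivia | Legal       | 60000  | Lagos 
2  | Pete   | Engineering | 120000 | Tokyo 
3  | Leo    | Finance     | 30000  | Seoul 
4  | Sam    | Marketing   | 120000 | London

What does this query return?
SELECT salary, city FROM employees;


Projecting columns: salary, city

4 rows:
60000, Lagos
120000, Tokyo
30000, Seoul
120000, London


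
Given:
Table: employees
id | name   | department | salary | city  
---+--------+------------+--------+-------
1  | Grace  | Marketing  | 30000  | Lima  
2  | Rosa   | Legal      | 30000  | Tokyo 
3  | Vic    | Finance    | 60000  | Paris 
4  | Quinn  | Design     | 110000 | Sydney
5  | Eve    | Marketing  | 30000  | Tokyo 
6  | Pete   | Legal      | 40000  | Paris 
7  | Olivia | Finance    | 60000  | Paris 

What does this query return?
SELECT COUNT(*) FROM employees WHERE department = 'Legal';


Counting rows where department = 'Legal'
  Rosa -> MATCH
  Pete -> MATCH


2


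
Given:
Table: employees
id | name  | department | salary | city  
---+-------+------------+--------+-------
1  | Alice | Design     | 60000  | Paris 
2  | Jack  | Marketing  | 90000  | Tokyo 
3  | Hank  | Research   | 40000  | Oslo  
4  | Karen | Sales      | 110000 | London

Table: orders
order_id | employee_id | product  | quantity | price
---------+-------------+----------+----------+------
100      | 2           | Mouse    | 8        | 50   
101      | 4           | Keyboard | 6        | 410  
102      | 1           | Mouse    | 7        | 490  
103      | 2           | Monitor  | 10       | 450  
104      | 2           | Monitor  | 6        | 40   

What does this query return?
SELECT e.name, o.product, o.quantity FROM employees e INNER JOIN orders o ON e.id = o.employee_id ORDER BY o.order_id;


Joining employees.id = orders.employee_id:
  employee Jack (id=2) -> order Mouse
  employee Karen (id=4) -> order Keyboard
  employee Alice (id=1) -> order Mouse
  employee Jack (id=2) -> order Monitor
  employee Jack (id=2) -> order Monitor


5 rows:
Jack, Mouse, 8
Karen, Keyboard, 6
Alice, Mouse, 7
Jack, Monitor, 10
Jack, Monitor, 6


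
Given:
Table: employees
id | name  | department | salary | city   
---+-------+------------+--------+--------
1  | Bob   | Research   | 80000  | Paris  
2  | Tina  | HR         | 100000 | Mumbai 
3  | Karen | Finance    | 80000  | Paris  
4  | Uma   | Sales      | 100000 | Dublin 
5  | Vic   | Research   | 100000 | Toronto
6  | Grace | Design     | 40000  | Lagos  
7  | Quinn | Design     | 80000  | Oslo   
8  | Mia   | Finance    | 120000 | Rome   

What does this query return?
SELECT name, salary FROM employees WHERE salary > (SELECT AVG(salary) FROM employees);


Subquery: AVG(salary) = 87500.0
Filtering: salary > 87500.0
  Tina (100000) -> MATCH
  Uma (100000) -> MATCH
  Vic (100000) -> MATCH
  Mia (120000) -> MATCH


4 rows:
Tina, 100000
Uma, 100000
Vic, 100000
Mia, 120000


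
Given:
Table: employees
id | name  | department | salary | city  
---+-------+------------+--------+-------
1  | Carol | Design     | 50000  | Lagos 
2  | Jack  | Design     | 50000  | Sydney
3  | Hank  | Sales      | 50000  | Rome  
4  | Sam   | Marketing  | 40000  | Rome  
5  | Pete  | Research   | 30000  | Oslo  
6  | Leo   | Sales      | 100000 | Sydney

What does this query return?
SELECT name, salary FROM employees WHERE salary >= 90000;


Filtering: salary >= 90000
Matching: 1 rows

1 rows:
Leo, 100000


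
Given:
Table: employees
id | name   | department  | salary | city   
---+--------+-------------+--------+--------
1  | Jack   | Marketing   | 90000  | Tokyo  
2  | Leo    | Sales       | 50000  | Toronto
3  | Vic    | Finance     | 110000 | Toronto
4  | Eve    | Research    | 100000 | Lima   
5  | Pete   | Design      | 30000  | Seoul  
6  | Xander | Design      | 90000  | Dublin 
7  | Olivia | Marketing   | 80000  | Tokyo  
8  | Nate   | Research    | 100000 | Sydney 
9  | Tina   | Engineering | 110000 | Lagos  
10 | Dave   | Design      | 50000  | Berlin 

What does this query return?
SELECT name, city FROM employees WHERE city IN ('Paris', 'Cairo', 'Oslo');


Filtering: city IN ('Paris', 'Cairo', 'Oslo')
Matching: 0 rows

Empty result set (0 rows)


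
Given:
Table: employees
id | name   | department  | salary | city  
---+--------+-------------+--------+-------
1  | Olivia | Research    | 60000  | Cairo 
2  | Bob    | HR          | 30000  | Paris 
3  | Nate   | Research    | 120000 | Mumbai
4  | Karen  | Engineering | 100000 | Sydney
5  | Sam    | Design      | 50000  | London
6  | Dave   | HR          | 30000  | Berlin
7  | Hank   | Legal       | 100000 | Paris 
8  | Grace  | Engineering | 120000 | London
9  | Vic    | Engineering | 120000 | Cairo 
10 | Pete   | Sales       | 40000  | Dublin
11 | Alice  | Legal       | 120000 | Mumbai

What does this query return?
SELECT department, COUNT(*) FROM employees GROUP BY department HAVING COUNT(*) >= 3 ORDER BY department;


Groups with count >= 3:
  Engineering: 3 -> PASS
  Design: 1 -> filtered out
  HR: 2 -> filtered out
  Legal: 2 -> filtered out
  Research: 2 -> filtered out
  Sales: 1 -> filtered out


1 groups:
Engineering, 3


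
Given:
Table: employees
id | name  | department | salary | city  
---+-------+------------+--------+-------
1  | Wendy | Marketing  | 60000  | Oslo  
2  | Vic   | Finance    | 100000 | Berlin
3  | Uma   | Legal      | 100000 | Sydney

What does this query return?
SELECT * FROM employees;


SELECT * returns all 3 rows with all columns

3 rows:
1, Wendy, Marketing, 60000, Oslo
2, Vic, Finance, 100000, Berlin
3, Uma, Legal, 100000, Sydney


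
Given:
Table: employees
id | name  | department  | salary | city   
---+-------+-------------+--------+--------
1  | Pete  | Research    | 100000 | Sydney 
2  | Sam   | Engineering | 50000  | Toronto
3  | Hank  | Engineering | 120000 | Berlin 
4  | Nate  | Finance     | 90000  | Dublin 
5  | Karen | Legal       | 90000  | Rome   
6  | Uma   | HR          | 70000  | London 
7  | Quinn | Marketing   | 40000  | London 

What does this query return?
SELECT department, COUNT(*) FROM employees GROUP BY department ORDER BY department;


Assigning each row to its department group:
  Pete -> Research
  Sam -> Engineering
  Hank -> Engineering
  Nate -> Finance
  Karen -> Legal
  Uma -> HR
  Quinn -> Marketing


6 groups:
Engineering, 2
Finance, 1
HR, 1
Legal, 1
Marketing, 1
Research, 1


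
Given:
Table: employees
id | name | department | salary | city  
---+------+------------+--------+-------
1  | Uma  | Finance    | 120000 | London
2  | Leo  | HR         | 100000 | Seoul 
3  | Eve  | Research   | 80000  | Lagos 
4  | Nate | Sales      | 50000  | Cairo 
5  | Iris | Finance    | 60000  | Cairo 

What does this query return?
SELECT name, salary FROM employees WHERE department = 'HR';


Filtering: department = 'HR'
Matching rows: 1

1 rows:
Leo, 100000


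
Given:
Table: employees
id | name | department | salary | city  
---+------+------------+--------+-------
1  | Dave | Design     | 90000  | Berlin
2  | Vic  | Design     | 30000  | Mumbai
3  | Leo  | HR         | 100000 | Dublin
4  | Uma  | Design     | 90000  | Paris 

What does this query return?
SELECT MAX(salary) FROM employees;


Salaries: 90000, 30000, 100000, 90000
MAX = 100000

100000


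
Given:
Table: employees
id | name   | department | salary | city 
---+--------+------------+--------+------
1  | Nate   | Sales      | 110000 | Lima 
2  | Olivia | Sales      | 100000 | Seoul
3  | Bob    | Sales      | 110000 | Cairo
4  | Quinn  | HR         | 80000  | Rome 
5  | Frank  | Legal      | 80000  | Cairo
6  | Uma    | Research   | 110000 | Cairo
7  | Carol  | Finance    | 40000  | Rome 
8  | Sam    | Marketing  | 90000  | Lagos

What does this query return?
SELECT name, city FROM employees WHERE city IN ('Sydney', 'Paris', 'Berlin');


Filtering: city IN ('Sydney', 'Paris', 'Berlin')
Matching: 0 rows

Empty result set (0 rows)


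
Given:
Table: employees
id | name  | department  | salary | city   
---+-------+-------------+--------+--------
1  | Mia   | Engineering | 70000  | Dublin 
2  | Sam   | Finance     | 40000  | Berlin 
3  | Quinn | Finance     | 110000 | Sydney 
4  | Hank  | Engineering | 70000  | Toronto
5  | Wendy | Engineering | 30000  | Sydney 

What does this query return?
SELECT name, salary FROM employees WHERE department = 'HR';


Filtering: department = 'HR'
Matching rows: 0

Empty result set (0 rows)


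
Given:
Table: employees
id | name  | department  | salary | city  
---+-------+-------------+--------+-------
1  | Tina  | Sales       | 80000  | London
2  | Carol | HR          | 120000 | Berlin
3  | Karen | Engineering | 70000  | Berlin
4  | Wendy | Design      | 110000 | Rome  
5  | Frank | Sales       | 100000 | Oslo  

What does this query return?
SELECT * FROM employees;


SELECT * returns all 5 rows with all columns

5 rows:
1, Tina, Sales, 80000, London
2, Carol, HR, 120000, Berlin
3, Karen, Engineering, 70000, Berlin
4, Wendy, Design, 110000, Rome
5, Frank, Sales, 100000, Oslo


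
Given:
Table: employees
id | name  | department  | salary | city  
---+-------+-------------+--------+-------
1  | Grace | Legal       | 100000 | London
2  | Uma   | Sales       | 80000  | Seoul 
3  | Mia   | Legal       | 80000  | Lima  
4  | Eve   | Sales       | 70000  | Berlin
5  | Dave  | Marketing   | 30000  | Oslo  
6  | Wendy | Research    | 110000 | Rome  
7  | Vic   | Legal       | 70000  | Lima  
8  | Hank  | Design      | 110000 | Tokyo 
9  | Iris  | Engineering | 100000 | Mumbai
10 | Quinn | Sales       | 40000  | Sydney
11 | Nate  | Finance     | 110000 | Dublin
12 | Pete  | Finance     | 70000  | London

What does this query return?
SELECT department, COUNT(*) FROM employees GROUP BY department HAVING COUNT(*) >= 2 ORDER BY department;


Groups with count >= 2:
  Finance: 2 -> PASS
  Legal: 3 -> PASS
  Sales: 3 -> PASS
  Design: 1 -> filtered out
  Engineering: 1 -> filtered out
  Marketing: 1 -> filtered out
  Research: 1 -> filtered out


3 groups:
Finance, 2
Legal, 3
Sales, 3


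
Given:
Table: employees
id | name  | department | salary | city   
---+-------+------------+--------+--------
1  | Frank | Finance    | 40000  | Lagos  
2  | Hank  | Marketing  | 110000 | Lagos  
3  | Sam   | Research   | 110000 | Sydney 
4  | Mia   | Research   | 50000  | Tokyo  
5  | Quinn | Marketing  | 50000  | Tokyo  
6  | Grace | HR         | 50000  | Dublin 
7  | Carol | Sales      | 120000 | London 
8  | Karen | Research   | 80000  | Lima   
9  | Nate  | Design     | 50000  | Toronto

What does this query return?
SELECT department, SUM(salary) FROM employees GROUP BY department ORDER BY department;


Summing salary within each department:
  Design: 50000 = 50000
  Finance: 40000 = 40000
  HR: 50000 = 50000
  Marketing: 110000 + 50000 = 160000
  Research: 110000 + 50000 + 80000 = 240000
  Sales: 120000 = 120000


6 groups:
Design, 50000
Finance, 40000
HR, 50000
Marketing, 160000
Research, 240000
Sales, 120000


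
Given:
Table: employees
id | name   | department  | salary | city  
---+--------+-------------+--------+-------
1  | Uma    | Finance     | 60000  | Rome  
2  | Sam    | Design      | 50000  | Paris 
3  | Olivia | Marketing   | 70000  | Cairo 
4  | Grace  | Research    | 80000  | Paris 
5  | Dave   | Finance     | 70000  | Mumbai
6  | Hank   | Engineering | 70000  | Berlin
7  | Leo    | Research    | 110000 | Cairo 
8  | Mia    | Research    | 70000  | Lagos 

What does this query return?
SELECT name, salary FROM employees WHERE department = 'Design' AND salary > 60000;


Filtering: department = 'Design' AND salary > 60000
Matching: 0 rows

Empty result set (0 rows)


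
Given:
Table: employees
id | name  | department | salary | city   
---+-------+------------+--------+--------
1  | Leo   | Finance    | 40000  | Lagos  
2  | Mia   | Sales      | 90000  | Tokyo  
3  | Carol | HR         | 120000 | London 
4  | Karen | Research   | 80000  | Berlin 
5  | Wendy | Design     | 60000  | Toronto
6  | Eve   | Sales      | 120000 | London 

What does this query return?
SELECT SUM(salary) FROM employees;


SUM(salary) = 40000 + 90000 + 120000 + 80000 + 60000 + 120000 = 510000

510000


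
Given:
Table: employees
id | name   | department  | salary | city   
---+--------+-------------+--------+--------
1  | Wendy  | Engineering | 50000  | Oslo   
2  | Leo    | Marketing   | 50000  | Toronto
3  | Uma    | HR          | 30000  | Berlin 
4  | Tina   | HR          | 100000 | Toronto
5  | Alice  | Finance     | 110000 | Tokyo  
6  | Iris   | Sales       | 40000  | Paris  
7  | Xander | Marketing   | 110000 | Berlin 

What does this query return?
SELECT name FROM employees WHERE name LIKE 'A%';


LIKE 'A%' matches names starting with 'A'
Matching: 1

1 rows:
Alice


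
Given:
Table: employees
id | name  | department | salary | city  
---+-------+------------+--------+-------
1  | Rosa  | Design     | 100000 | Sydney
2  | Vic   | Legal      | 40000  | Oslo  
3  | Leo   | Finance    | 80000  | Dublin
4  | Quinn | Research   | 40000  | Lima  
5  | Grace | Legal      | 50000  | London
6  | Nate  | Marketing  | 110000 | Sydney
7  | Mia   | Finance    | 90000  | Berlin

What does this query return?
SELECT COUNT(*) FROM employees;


COUNT(*) counts all rows

7


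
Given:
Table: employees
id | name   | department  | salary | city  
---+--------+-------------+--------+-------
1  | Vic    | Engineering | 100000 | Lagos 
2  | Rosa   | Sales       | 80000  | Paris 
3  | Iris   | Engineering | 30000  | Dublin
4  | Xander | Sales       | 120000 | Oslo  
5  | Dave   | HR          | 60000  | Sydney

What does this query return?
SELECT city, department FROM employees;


Projecting columns: city, department

5 rows:
Lagos, Engineering
Paris, Sales
Dublin, Engineering
Oslo, Sales
Sydney, HR


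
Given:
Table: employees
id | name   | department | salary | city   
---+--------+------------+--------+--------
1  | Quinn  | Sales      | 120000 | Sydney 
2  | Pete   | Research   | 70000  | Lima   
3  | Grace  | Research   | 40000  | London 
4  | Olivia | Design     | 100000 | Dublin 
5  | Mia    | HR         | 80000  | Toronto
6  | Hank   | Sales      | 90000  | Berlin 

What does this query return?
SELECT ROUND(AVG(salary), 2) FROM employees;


SUM(salary) = 500000
COUNT = 6
ROUND(AVG, 2) = ROUND(500000 / 6, 2) = 83333.33

83333.33


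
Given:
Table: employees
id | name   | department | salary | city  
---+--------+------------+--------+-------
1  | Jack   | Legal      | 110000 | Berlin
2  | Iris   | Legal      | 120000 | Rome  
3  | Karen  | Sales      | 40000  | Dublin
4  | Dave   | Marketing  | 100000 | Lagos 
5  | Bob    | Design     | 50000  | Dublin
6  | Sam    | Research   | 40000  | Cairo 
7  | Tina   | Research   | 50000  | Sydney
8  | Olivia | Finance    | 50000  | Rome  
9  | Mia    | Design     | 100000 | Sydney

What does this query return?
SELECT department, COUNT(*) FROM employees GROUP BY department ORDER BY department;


Assigning each row to its department group:
  Jack -> Legal
  Iris -> Legal
  Karen -> Sales
  Dave -> Marketing
  Bob -> Design
  Sam -> Research
  Tina -> Research
  Olivia -> Finance
  Mia -> Design


6 groups:
Design, 2
Finance, 1
Legal, 2
Marketing, 1
Research, 2
Sales, 1


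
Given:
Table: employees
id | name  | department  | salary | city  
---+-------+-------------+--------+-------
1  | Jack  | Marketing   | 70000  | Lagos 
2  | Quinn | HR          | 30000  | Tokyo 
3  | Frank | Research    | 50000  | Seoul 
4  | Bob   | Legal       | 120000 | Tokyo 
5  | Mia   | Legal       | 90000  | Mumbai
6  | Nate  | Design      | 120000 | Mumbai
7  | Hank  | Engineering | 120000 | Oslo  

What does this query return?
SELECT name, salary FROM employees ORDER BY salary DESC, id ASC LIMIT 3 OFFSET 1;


Sort by salary DESC (id ASC tiebreak), then skip 1 and take 3
Rows 2 through 4

3 rows:
Nate, 120000
Hank, 120000
Mia, 90000


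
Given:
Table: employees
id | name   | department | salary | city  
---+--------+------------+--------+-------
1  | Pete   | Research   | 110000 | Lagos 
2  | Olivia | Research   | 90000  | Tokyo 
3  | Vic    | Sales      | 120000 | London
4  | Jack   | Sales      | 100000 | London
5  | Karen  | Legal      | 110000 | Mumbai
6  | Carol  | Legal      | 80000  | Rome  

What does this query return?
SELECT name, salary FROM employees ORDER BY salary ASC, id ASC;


Sorting by salary ASC, then id ASC for ties

6 rows:
Carol, 80000
Olivia, 90000
Jack, 100000
Pete, 110000
Karen, 110000
Vic, 120000


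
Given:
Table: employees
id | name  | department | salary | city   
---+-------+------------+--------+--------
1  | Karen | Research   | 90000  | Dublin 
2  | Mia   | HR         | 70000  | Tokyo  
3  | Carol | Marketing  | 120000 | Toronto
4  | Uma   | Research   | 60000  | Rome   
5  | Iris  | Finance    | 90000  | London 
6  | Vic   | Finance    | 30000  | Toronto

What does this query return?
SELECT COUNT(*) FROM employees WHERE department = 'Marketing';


Counting rows where department = 'Marketing'
  Carol -> MATCH


1


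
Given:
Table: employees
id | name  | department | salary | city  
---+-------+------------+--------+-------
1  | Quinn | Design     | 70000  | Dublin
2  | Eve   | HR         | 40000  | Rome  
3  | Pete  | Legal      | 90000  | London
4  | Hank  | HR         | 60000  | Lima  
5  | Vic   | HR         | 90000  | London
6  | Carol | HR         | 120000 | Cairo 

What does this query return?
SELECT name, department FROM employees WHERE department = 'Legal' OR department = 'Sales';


Filtering: department = 'Legal' OR 'Sales'
Matching: 1 rows

1 rows:
Pete, Legal


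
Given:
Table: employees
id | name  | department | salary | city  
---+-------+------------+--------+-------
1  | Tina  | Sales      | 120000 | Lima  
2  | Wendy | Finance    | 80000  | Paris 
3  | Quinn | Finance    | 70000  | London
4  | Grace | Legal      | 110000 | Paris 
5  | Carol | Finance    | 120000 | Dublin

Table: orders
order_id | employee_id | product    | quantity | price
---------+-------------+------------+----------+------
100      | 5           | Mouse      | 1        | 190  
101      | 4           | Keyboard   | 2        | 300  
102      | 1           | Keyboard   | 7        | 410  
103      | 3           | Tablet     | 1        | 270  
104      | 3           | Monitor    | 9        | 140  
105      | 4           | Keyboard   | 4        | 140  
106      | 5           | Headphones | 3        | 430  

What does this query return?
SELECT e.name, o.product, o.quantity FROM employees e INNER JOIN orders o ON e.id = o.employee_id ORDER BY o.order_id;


Joining employees.id = orders.employee_id:
  employee Carol (id=5) -> order Mouse
  employee Grace (id=4) -> order Keyboard
  employee Tina (id=1) -> order Keyboard
  employee Quinn (id=3) -> order Tablet
  employee Quinn (id=3) -> order Monitor
  employee Grace (id=4) -> order Keyboard
  employee Carol (id=5) -> order Headphones


7 rows:
Carol, Mouse, 1
Grace, Keyboard, 2
Tina, Keyboard, 7
Quinn, Tablet, 1
Quinn, Monitor, 9
Grace, Keyboard, 4
Carol, Headphones, 3


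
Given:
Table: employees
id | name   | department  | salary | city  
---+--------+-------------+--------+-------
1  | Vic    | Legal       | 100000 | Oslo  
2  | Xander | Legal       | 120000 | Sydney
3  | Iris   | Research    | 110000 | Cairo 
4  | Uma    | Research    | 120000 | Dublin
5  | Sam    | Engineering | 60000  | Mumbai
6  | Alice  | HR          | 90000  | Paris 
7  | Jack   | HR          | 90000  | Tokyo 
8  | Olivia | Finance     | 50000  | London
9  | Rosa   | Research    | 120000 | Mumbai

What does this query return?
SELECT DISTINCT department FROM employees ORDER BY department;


All 'department' values (row order): Legal, Legal, Research, Research, Engineering, HR, HR, Finance, Research
Removing duplicates leaves 5 unique value(s).

5 values:
Engineering
Finance
HR
Legal
Research


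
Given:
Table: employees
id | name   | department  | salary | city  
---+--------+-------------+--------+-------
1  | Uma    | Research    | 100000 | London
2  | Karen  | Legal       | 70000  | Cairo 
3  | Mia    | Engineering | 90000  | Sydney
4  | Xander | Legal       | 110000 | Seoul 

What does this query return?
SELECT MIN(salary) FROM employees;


Salaries: 100000, 70000, 90000, 110000
MIN = 70000

70000


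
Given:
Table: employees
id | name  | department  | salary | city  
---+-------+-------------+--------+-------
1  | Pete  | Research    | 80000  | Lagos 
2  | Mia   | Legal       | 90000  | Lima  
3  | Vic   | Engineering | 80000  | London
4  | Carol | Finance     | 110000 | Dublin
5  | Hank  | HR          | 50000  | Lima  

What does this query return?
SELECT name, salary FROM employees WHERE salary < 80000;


Filtering: salary < 80000
Matching: 1 rows

1 rows:
Hank, 50000


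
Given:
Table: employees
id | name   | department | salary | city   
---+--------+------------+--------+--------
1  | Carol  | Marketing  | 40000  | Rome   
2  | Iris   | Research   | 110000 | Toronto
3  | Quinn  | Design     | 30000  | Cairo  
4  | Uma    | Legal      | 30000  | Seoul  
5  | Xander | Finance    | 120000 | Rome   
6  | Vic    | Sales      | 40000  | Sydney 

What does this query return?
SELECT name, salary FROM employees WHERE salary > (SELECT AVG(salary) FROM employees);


Subquery: AVG(salary) = 61666.67
Filtering: salary > 61666.67
  Iris (110000) -> MATCH
  Xander (120000) -> MATCH


2 rows:
Iris, 110000
Xander, 120000


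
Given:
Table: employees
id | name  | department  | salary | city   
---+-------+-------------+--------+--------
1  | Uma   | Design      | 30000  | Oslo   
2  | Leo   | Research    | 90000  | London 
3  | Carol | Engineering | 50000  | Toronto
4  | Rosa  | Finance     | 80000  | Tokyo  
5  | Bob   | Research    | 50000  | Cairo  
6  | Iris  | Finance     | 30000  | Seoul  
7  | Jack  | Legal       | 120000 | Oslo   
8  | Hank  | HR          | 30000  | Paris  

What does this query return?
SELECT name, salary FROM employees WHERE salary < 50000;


Filtering: salary < 50000
Matching: 3 rows

3 rows:
Uma, 30000
Iris, 30000
Hank, 30000


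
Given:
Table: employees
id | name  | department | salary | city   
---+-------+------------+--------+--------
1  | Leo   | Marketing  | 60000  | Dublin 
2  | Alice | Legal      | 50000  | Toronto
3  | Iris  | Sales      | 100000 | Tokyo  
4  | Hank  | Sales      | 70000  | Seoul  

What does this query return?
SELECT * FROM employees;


SELECT * returns all 4 rows with all columns

4 rows:
1, Leo, Marketing, 60000, Dublin
2, Alice, Legal, 50000, Toronto
3, Iris, Sales, 100000, Tokyo
4, Hank, Sales, 70000, Seoul


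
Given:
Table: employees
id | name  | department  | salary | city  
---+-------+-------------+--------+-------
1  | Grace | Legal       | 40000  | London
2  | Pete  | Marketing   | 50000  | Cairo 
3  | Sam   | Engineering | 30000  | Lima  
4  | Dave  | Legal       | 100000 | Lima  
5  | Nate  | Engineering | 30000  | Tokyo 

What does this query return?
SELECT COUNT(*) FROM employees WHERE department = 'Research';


Counting rows where department = 'Research'


0


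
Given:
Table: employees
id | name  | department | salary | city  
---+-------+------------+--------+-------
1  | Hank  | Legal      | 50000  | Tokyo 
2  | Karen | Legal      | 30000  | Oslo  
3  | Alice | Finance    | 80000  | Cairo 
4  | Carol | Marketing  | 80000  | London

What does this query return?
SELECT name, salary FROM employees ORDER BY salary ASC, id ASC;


Sorting by salary ASC, then id ASC for ties

4 rows:
Karen, 30000
Hank, 50000
Alice, 80000
Carol, 80000


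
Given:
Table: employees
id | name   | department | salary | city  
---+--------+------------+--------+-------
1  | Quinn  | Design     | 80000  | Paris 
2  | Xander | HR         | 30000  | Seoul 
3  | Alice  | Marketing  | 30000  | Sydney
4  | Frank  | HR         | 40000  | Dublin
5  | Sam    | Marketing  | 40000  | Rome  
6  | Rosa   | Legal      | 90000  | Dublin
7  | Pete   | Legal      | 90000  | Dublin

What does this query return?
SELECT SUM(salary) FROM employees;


SUM(salary) = 80000 + 30000 + 30000 + 40000 + 40000 + 90000 + 90000 = 400000

400000


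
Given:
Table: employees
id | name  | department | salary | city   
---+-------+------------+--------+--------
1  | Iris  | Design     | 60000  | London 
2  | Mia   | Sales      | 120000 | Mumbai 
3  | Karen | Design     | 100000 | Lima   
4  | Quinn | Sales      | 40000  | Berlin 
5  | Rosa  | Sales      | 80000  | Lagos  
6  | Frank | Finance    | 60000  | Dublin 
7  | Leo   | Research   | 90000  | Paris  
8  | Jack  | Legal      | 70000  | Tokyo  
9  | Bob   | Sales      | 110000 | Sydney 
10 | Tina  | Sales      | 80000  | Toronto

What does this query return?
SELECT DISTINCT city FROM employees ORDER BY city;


All 'city' values (row order): London, Mumbai, Lima, Berlin, Lagos, Dublin, Paris, Tokyo, Sydney, Toronto
Removing duplicates leaves 10 unique value(s).

10 values:
Berlin
Dublin
Lagos
Lima
London
Mumbai
Paris
Sydney
Tokyo
Toronto


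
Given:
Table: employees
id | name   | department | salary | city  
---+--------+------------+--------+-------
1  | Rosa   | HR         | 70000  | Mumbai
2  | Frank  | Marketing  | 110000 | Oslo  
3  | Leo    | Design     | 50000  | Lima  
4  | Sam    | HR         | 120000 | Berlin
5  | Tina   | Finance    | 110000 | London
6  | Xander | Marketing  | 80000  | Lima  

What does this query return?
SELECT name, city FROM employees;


Projecting columns: name, city

6 rows:
Rosa, Mumbai
Frank, Oslo
Leo, Lima
Sam, Berlin
Tina, London
Xander, Lima


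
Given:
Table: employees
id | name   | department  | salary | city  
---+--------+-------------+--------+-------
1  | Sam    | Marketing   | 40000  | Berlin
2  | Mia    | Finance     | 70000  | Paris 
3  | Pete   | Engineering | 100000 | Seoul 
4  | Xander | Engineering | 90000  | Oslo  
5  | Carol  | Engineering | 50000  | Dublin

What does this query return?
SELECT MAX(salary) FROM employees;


Salaries: 40000, 70000, 100000, 90000, 50000
MAX = 100000

100000


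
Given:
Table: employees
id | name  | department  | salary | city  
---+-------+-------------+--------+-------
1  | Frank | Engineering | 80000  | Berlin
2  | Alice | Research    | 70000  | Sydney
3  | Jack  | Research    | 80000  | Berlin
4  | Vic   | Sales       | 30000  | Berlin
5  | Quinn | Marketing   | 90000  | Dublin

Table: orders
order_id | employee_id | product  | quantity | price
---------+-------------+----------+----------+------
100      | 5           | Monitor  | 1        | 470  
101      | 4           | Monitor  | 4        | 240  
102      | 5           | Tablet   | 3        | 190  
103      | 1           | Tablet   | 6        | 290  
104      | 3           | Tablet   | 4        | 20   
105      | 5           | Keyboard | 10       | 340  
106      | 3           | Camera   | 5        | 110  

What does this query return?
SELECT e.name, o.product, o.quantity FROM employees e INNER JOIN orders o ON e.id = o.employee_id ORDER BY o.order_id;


Joining employees.id = orders.employee_id:
  employee Quinn (id=5) -> order Monitor
  employee Vic (id=4) -> order Monitor
  employee Quinn (id=5) -> order Tablet
  employee Frank (id=1) -> order Tablet
  employee Jack (id=3) -> order Tablet
  employee Quinn (id=5) -> order Keyboard
  employee Jack (id=3) -> order Camera


7 rows:
Quinn, Monitor, 1
Vic, Monitor, 4
Quinn, Tablet, 3
Frank, Tablet, 6
Jack, Tablet, 4
Quinn, Keyboard, 10
Jack, Camera, 5


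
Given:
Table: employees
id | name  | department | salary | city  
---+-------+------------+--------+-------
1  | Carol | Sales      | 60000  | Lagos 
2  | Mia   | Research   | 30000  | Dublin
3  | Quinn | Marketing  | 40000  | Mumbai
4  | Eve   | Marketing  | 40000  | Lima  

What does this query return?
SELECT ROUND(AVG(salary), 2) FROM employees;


SUM(salary) = 170000
COUNT = 4
ROUND(AVG, 2) = ROUND(170000 / 4, 2) = 42500.0

42500.0


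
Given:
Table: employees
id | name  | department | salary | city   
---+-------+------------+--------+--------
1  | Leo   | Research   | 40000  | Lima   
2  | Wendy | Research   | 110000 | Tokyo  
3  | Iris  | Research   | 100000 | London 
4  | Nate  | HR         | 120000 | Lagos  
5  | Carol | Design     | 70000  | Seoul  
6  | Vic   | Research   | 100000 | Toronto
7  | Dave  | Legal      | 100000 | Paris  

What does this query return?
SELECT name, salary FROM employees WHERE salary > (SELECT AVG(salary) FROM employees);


Subquery: AVG(salary) = 91428.57
Filtering: salary > 91428.57
  Wendy (110000) -> MATCH
  Iris (100000) -> MATCH
  Nate (120000) -> MATCH
  Vic (100000) -> MATCH
  Dave (100000) -> MATCH


5 rows:
Wendy, 110000
Iris, 100000
Nate, 120000
Vic, 100000
Dave, 100000


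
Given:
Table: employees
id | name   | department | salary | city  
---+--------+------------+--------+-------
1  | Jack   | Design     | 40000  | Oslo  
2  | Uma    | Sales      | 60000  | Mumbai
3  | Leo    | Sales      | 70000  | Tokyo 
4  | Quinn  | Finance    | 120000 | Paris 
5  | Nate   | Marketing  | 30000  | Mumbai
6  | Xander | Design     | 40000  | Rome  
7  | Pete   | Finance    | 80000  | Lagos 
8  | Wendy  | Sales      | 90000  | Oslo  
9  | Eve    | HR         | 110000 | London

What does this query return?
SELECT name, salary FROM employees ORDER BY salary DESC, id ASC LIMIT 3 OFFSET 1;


Sort by salary DESC (id ASC tiebreak), then skip 1 and take 3
Rows 2 through 4

3 rows:
Eve, 110000
Wendy, 90000
Pete, 80000


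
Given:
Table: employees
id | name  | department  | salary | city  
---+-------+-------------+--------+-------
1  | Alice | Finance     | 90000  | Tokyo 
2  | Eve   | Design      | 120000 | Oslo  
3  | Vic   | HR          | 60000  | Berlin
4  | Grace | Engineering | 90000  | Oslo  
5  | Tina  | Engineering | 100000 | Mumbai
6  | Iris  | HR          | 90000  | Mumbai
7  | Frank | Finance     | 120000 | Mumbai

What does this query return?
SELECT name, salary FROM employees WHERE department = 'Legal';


Filtering: department = 'Legal'
Matching rows: 0

Empty result set (0 rows)


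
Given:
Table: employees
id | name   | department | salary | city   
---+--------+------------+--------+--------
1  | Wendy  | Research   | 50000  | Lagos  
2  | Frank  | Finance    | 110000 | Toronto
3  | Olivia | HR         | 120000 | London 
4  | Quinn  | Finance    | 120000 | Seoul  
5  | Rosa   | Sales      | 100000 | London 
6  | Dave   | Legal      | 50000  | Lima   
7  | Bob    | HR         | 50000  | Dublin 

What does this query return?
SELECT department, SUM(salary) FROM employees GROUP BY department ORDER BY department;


Summing salary within each department:
  Finance: 110000 + 120000 = 230000
  HR: 120000 + 50000 = 170000
  Legal: 50000 = 50000
  Research: 50000 = 50000
  Sales: 100000 = 100000


5 groups:
Finance, 230000
HR, 170000
Legal, 50000
Research, 50000
Sales, 100000


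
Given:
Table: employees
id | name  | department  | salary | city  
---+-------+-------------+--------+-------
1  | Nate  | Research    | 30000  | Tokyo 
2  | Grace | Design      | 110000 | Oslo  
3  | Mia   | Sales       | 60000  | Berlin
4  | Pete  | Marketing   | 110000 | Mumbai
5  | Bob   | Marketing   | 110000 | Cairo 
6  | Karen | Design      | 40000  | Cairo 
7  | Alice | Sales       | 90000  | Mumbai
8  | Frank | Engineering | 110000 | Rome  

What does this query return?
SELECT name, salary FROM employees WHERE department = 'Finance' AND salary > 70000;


Filtering: department = 'Finance' AND salary > 70000
Matching: 0 rows

Empty result set (0 rows)


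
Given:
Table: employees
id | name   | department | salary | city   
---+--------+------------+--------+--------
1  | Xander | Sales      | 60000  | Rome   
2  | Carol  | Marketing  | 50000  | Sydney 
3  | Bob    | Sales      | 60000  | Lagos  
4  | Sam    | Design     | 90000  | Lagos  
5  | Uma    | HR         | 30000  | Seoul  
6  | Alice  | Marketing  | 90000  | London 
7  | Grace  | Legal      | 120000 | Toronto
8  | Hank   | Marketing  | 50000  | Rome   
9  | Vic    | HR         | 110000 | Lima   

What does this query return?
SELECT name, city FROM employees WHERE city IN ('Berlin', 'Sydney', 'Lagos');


Filtering: city IN ('Berlin', 'Sydney', 'Lagos')
Matching: 3 rows

3 rows:
Carol, Sydney
Bob, Lagos
Sam, Lagos
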